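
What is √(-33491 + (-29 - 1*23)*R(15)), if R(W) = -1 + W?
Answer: I*√34219 ≈ 184.98*I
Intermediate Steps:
√(-33491 + (-29 - 1*23)*R(15)) = √(-33491 + (-29 - 1*23)*(-1 + 15)) = √(-33491 + (-29 - 23)*14) = √(-33491 - 52*14) = √(-33491 - 728) = √(-34219) = I*√34219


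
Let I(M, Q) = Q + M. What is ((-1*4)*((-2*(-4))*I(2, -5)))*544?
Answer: 52224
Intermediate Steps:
I(M, Q) = M + Q
((-1*4)*((-2*(-4))*I(2, -5)))*544 = ((-1*4)*((-2*(-4))*(2 - 5)))*544 = -32*(-3)*544 = -4*(-24)*544 = 96*544 = 52224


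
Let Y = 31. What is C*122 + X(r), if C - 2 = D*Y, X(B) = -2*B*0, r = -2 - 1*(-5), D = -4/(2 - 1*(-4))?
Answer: -6832/3 ≈ -2277.3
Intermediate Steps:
D = -2/3 (D = -4/(2 + 4) = -4/6 = -4*1/6 = -2/3 ≈ -0.66667)
r = 3 (r = -2 + 5 = 3)
X(B) = 0
C = -56/3 (C = 2 - 2/3*31 = 2 - 62/3 = -56/3 ≈ -18.667)
C*122 + X(r) = -56/3*122 + 0 = -6832/3 + 0 = -6832/3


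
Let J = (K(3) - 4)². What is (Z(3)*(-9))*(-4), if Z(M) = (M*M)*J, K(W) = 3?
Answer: 324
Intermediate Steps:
J = 1 (J = (3 - 4)² = (-1)² = 1)
Z(M) = M² (Z(M) = (M*M)*1 = M²*1 = M²)
(Z(3)*(-9))*(-4) = (3²*(-9))*(-4) = (9*(-9))*(-4) = -81*(-4) = 324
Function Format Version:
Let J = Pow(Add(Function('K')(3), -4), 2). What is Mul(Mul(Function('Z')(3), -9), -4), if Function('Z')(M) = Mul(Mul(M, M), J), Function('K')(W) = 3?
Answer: 324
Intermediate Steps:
J = 1 (J = Pow(Add(3, -4), 2) = Pow(-1, 2) = 1)
Function('Z')(M) = Pow(M, 2) (Function('Z')(M) = Mul(Mul(M, M), 1) = Mul(Pow(M, 2), 1) = Pow(M, 2))
Mul(Mul(Function('Z')(3), -9), -4) = Mul(Mul(Pow(3, 2), -9), -4) = Mul(Mul(9, -9), -4) = Mul(-81, -4) = 324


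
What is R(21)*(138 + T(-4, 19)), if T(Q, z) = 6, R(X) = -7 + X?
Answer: 2016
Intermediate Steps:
R(21)*(138 + T(-4, 19)) = (-7 + 21)*(138 + 6) = 14*144 = 2016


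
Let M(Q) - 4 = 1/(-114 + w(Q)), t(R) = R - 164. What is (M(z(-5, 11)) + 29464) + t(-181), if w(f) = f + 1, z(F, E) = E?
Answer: 2970545/102 ≈ 29123.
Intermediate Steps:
t(R) = -164 + R
w(f) = 1 + f
M(Q) = 4 + 1/(-113 + Q) (M(Q) = 4 + 1/(-114 + (1 + Q)) = 4 + 1/(-113 + Q))
(M(z(-5, 11)) + 29464) + t(-181) = ((-451 + 4*11)/(-113 + 11) + 29464) + (-164 - 181) = ((-451 + 44)/(-102) + 29464) - 345 = (-1/102*(-407) + 29464) - 345 = (407/102 + 29464) - 345 = 3005735/102 - 345 = 2970545/102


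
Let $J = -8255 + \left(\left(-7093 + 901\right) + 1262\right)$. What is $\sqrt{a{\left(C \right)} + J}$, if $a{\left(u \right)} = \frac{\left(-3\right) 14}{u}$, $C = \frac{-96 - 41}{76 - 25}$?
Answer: $\frac{3 i \sqrt{27463979}}{137} \approx 114.76 i$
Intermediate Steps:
$J = -13185$ ($J = -8255 + \left(-6192 + 1262\right) = -8255 - 4930 = -13185$)
$C = - \frac{137}{51} \approx -2.6863$
$a{\left(u \right)} = - \frac{42}{u}$
$\sqrt{a{\left(C \right)} + J} = \sqrt{- \frac{42}{- \frac{137}{51}} - 13185} = \sqrt{\left(-42\right) \left(- \frac{51}{137}\right) - 13185} = \sqrt{\frac{2142}{137} - 13185} = \sqrt{- \frac{1804203}{137}} = \frac{3 i \sqrt{27463979}}{137}$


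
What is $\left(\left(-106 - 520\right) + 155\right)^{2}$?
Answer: $221841$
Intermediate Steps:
$\left(\left(-106 - 520\right) + 155\right)^{2} = \left(-626 + 155\right)^{2} = \left(-471\right)^{2} = 221841$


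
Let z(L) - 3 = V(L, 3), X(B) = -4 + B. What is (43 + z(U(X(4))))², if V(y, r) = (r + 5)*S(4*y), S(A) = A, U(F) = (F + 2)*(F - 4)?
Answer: 44100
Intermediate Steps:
U(F) = (-4 + F)*(2 + F) (U(F) = (2 + F)*(-4 + F) = (-4 + F)*(2 + F))
V(y, r) = 4*y*(5 + r) (V(y, r) = (r + 5)*(4*y) = (5 + r)*(4*y) = 4*y*(5 + r))
z(L) = 3 + 32*L (z(L) = 3 + 4*L*(5 + 3) = 3 + 4*L*8 = 3 + 32*L)
(43 + z(U(X(4))))² = (43 + (3 + 32*(-8 + (-4 + 4)² - 2*(-4 + 4))))² = (43 + (3 + 32*(-8 + 0² - 2*0)))² = (43 + (3 + 32*(-8 + 0 + 0)))² = (43 + (3 + 32*(-8)))² = (43 + (3 - 256))² = (43 - 253)² = (-210)² = 44100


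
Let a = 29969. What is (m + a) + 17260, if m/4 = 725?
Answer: 50129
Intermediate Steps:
m = 2900 (m = 4*725 = 2900)
(m + a) + 17260 = (2900 + 29969) + 17260 = 32869 + 17260 = 50129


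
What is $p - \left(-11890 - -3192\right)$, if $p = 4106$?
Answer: $12804$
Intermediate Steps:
$p - \left(-11890 - -3192\right) = 4106 - \left(-11890 - -3192\right) = 4106 - \left(-11890 + 3192\right) = 4106 - -8698 = 4106 + 8698 = 12804$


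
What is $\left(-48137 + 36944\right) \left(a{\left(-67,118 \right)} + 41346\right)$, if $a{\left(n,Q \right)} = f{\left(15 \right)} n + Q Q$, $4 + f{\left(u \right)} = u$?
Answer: $-610387869$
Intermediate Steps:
$f{\left(u \right)} = -4 + u$
$a{\left(n,Q \right)} = Q^{2} + 11 n$ ($a{\left(n,Q \right)} = \left(-4 + 15\right) n + Q Q = 11 n + Q^{2} = Q^{2} + 11 n$)
$\left(-48137 + 36944\right) \left(a{\left(-67,118 \right)} + 41346\right) = \left(-48137 + 36944\right) \left(\left(118^{2} + 11 \left(-67\right)\right) + 41346\right) = - 11193 \left(\left(13924 - 737\right) + 41346\right) = - 11193 \left(13187 + 41346\right) = \left(-11193\right) 54533 = -610387869$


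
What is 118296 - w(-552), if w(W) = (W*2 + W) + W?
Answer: 120504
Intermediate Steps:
w(W) = 4*W (w(W) = (2*W + W) + W = 3*W + W = 4*W)
118296 - w(-552) = 118296 - 4*(-552) = 118296 - 1*(-2208) = 118296 + 2208 = 120504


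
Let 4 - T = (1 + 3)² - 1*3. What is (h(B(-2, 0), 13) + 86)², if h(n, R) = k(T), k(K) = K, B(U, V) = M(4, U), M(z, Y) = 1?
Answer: 5929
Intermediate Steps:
B(U, V) = 1
T = -9 (T = 4 - ((1 + 3)² - 1*3) = 4 - (4² - 3) = 4 - (16 - 3) = 4 - 1*13 = 4 - 13 = -9)
h(n, R) = -9
(h(B(-2, 0), 13) + 86)² = (-9 + 86)² = 77² = 5929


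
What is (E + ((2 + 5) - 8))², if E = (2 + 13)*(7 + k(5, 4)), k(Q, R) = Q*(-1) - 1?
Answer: 196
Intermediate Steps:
k(Q, R) = -1 - Q (k(Q, R) = -Q - 1 = -1 - Q)
E = 15 (E = (2 + 13)*(7 + (-1 - 1*5)) = 15*(7 + (-1 - 5)) = 15*(7 - 6) = 15*1 = 15)
(E + ((2 + 5) - 8))² = (15 + ((2 + 5) - 8))² = (15 + (7 - 8))² = (15 - 1)² = 14² = 196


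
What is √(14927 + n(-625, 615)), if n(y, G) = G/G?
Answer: 4*√933 ≈ 122.18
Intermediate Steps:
n(y, G) = 1
√(14927 + n(-625, 615)) = √(14927 + 1) = √14928 = 4*√933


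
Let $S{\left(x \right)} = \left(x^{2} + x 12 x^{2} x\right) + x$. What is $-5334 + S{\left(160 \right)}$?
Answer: $7864340426$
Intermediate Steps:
$S{\left(x \right)} = x + x^{2} + 12 x^{4}$ ($S{\left(x \right)} = \left(x^{2} + 12 x x^{2} x\right) + x = \left(x^{2} + 12 x^{3} x\right) + x = \left(x^{2} + 12 x^{4}\right) + x = x + x^{2} + 12 x^{4}$)
$-5334 + S{\left(160 \right)} = -5334 + 160 \left(1 + 160 + 12 \cdot 160^{3}\right) = -5334 + 160 \left(1 + 160 + 12 \cdot 4096000\right) = -5334 + 160 \left(1 + 160 + 49152000\right) = -5334 + 160 \cdot 49152161 = -5334 + 7864345760 = 7864340426$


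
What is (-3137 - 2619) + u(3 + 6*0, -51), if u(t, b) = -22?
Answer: -5778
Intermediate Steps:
(-3137 - 2619) + u(3 + 6*0, -51) = (-3137 - 2619) - 22 = -5756 - 22 = -5778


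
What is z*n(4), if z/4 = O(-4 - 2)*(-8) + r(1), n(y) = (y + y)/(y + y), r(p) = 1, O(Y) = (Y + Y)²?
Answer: -4604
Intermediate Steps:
O(Y) = 4*Y² (O(Y) = (2*Y)² = 4*Y²)
n(y) = 1 (n(y) = (2*y)/((2*y)) = (2*y)*(1/(2*y)) = 1)
z = -4604 (z = 4*((4*(-4 - 2)²)*(-8) + 1) = 4*((4*(-6)²)*(-8) + 1) = 4*((4*36)*(-8) + 1) = 4*(144*(-8) + 1) = 4*(-1152 + 1) = 4*(-1151) = -4604)
z*n(4) = -4604*1 = -4604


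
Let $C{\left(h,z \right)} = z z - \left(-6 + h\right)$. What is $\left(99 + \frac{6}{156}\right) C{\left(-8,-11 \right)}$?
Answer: $\frac{347625}{26} \approx 13370.0$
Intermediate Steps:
$C{\left(h,z \right)} = 6 + z^{2} - h$ ($C{\left(h,z \right)} = z^{2} - \left(-6 + h\right) = 6 + z^{2} - h$)
$\left(99 + \frac{6}{156}\right) C{\left(-8,-11 \right)} = \left(99 + \frac{6}{156}\right) \left(6 + \left(-11\right)^{2} - -8\right) = \left(99 + 6 \cdot \frac{1}{156}\right) \left(6 + 121 + 8\right) = \left(99 + \frac{1}{26}\right) 135 = \frac{2575}{26} \cdot 135 = \frac{347625}{26}$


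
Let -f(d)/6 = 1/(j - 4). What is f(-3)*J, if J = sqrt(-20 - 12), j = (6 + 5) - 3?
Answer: -6*I*sqrt(2) ≈ -8.4853*I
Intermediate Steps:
j = 8 (j = 11 - 3 = 8)
f(d) = -3/2 (f(d) = -6/(8 - 4) = -6/4 = -6*1/4 = -3/2)
J = 4*I*sqrt(2) (J = sqrt(-32) = 4*I*sqrt(2) ≈ 5.6569*I)
f(-3)*J = -6*I*sqrt(2)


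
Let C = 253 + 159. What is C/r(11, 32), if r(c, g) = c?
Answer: 412/11 ≈ 37.455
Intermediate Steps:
C = 412
C/r(11, 32) = 412/11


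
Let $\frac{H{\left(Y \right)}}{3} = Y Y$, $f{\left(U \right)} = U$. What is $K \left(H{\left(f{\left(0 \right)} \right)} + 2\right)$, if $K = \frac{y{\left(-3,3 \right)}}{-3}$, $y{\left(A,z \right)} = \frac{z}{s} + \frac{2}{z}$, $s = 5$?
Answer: $- \frac{38}{45} \approx -0.84444$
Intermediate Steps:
$H{\left(Y \right)} = 3 Y^{2}$ ($H{\left(Y \right)} = 3 Y Y = 3 Y^{2}$)
$y{\left(A,z \right)} = \frac{2}{z} + \frac{z}{5}$ ($y{\left(A,z \right)} = \frac{z}{5} + \frac{2}{z} = \frac{2}{z} + \frac{z}{5}$)
$K = - \frac{19}{45}$ ($K = \frac{\frac{2}{3} + \frac{1}{5} \cdot 3}{-3} = \left(2 \cdot \frac{1}{3} + \frac{3}{5}\right) \left(- \frac{1}{3}\right) = \left(\frac{2}{3} + \frac{3}{5}\right) \left(- \frac{1}{3}\right) = \frac{19}{15} \left(- \frac{1}{3}\right) = - \frac{19}{45} \approx -0.42222$)
$K \left(H{\left(f{\left(0 \right)} \right)} + 2\right) = - \frac{19 \left(3 \cdot 0^{2} + 2\right)}{45} = - \frac{19 \left(3 \cdot 0 + 2\right)}{45} = - \frac{19 \left(0 + 2\right)}{45} = \left(- \frac{19}{45}\right) 2 = - \frac{38}{45}$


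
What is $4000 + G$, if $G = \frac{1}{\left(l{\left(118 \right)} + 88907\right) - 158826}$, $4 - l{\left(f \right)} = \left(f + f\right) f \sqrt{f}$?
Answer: $\frac{5872691733185}{1468172933} - \frac{8 \sqrt{118}}{24884287} \approx 4000.0$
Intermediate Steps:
$l{\left(f \right)} = 4 - 2 f^{\frac{5}{2}}$ ($l{\left(f \right)} = 4 - \left(f + f\right) f \sqrt{f} = 4 - 2 f f \sqrt{f} = 4 - 2 f^{2} \sqrt{f} = 4 - 2 f^{\frac{5}{2}}$)
$G = \frac{1}{-69915 - 27848 \sqrt{118}}$ ($G = \frac{1}{\left(\left(4 - 2 \cdot 118^{\frac{5}{2}}\right) + 88907\right) - 158826} = \frac{1}{\left(\left(4 - 2 \cdot 13924 \sqrt{118}\right) + 88907\right) - 158826} = \frac{1}{\left(\left(4 - 27848 \sqrt{118}\right) + 88907\right) - 158826} = \frac{1}{\left(88911 - 27848 \sqrt{118}\right) - 158826} = \frac{1}{-69915 - 27848 \sqrt{118}} \approx -2.6851 \cdot 10^{-6}$)
$4000 + G = 4000 + \left(\frac{1185}{1468172933} - \frac{8 \sqrt{118}}{24884287}\right) = \frac{5872691733185}{1468172933} - \frac{8 \sqrt{118}}{24884287}$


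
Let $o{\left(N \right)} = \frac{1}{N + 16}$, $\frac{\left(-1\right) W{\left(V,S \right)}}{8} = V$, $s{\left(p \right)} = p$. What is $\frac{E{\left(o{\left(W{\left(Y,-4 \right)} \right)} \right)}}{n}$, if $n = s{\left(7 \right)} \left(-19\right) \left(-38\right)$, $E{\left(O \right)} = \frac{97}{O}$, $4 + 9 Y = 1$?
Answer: $\frac{388}{1083} \approx 0.35826$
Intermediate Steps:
$Y = - \frac{1}{3}$ ($Y = - \frac{4}{9} + \frac{1}{9} \cdot 1 = - \frac{4}{9} + \frac{1}{9} = - \frac{1}{3} \approx -0.33333$)
$W{\left(V,S \right)} = - 8 V$
$o{\left(N \right)} = \frac{1}{16 + N}$
$n = 5054$ ($n = 7 \left(-19\right) \left(-38\right) = \left(-133\right) \left(-38\right) = 5054$)
$\frac{E{\left(o{\left(W{\left(Y,-4 \right)} \right)} \right)}}{n} = \frac{97 \frac{1}{\frac{1}{16 - - \frac{8}{3}}}}{5054} = \frac{97}{\frac{1}{16 + \frac{8}{3}}} \cdot \frac{1}{5054} = \frac{97}{\frac{1}{\frac{56}{3}}} \cdot \frac{1}{5054} = \frac{97}{\frac{3}{56}} \cdot \frac{1}{5054} = 97 \cdot \frac{56}{3} \cdot \frac{1}{5054} = \frac{5432}{3} \cdot \frac{1}{5054} = \frac{388}{1083}$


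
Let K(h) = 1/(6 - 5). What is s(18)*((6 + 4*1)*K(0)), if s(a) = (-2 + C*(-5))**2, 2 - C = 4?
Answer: 640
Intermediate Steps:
K(h) = 1 (K(h) = 1/1 = 1)
C = -2 (C = 2 - 1*4 = 2 - 4 = -2)
s(a) = 64 (s(a) = (-2 - 2*(-5))**2 = (-2 + 10)**2 = 8**2 = 64)
s(18)*((6 + 4*1)*K(0)) = 64*((6 + 4*1)*1) = 64*((6 + 4)*1) = 64*(10*1) = 64*10 = 640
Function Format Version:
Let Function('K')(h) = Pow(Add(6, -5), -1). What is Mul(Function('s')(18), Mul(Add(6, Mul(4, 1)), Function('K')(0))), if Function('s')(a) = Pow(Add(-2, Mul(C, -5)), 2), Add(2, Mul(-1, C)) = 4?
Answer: 640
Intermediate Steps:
Function('K')(h) = 1 (Function('K')(h) = Pow(1, -1) = 1)
C = -2 (C = Add(2, Mul(-1, 4)) = Add(2, -4) = -2)
Function('s')(a) = 64 (Function('s')(a) = Pow(Add(-2, Mul(-2, -5)), 2) = Pow(Add(-2, 10), 2) = Pow(8, 2) = 64)
Mul(Function('s')(18), Mul(Add(6, Mul(4, 1)), Function('K')(0))) = Mul(64, Mul(Add(6, Mul(4, 1)), 1)) = Mul(64, Mul(Add(6, 4), 1)) = Mul(64, Mul(10, 1)) = Mul(64, 10) = 640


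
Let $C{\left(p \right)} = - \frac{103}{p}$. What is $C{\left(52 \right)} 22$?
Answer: $- \frac{1133}{26} \approx -43.577$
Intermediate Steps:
$C{\left(52 \right)} 22 = - \frac{103}{52} \cdot 22 = \left(-103\right) \frac{1}{52} \cdot 22 = \left(- \frac{103}{52}\right) 22 = - \frac{1133}{26}$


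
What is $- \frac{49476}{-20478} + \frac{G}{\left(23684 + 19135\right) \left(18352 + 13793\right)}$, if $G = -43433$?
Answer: $\frac{11349784324901}{4697710384815} \approx 2.416$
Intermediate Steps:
$- \frac{49476}{-20478} + \frac{G}{\left(23684 + 19135\right) \left(18352 + 13793\right)} = - \frac{49476}{-20478} - \frac{43433}{\left(23684 + 19135\right) \left(18352 + 13793\right)} = \left(-49476\right) \left(- \frac{1}{20478}\right) - \frac{43433}{42819 \cdot 32145} = \frac{8246}{3413} - \frac{43433}{1376416755} = \frac{11349784324901}{4697710384815}$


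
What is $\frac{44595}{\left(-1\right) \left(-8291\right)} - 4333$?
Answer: $- \frac{35880308}{8291} \approx -4327.6$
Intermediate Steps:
$\frac{44595}{\left(-1\right) \left(-8291\right)} - 4333 = \frac{44595}{8291} - 4333 = - \frac{35880308}{8291}$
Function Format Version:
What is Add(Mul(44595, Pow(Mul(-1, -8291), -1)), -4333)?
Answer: Rational(-35880308, 8291) ≈ -4327.6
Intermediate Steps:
Add(Mul(44595, Pow(Mul(-1, -8291), -1)), -4333) = Add(Mul(44595, Pow(8291, -1)), -4333) = Add(Mul(44595, Rational(1, 8291)), -4333) = Add(Rational(44595, 8291), -4333) = Rational(-35880308, 8291)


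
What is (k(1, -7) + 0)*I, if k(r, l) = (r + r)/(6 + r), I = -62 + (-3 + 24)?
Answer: -82/7 ≈ -11.714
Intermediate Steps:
I = -41 (I = -62 + 21 = -41)
k(r, l) = 2*r/(6 + r) (k(r, l) = (2*r)/(6 + r) = 2*r/(6 + r))
(k(1, -7) + 0)*I = (2*1/(6 + 1) + 0)*(-41) = (2*1/7 + 0)*(-41) = (2*1*(⅐) + 0)*(-41) = (2/7 + 0)*(-41) = (2/7)*(-41) = -82/7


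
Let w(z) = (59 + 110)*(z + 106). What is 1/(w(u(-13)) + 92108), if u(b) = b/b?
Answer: 1/110191 ≈ 9.0752e-6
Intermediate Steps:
u(b) = 1
w(z) = 17914 + 169*z (w(z) = 169*(106 + z) = 17914 + 169*z)
1/(w(u(-13)) + 92108) = 1/((17914 + 169*1) + 92108) = 1/((17914 + 169) + 92108) = 1/(18083 + 92108) = 1/110191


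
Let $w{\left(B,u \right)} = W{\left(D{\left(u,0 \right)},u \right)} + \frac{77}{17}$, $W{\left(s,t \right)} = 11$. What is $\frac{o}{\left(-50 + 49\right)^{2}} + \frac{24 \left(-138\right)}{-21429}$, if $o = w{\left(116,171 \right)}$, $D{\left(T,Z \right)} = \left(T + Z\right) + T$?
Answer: $\frac{634840}{40477} \approx 15.684$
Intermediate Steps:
$D{\left(T,Z \right)} = Z + 2 T$
$w{\left(B,u \right)} = \frac{264}{17}$ ($w{\left(B,u \right)} = 11 + \frac{77}{17} = \frac{264}{17}$)
$o = \frac{264}{17} \approx 15.529$
$\frac{o}{\left(-50 + 49\right)^{2}} + \frac{24 \left(-138\right)}{-21429} = \frac{264}{17 \left(-50 + 49\right)^{2}} + \frac{24 \left(-138\right)}{-21429} = \frac{264}{17 \left(-1\right)^{2}} - - \frac{368}{2381} = \frac{264}{17 \cdot 1} + \frac{368}{2381} = \frac{264}{17} \cdot 1 + \frac{368}{2381} = \frac{264}{17} + \frac{368}{2381} = \frac{634840}{40477}$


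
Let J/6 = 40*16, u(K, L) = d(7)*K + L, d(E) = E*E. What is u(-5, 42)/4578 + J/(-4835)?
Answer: -530315/632418 ≈ -0.83855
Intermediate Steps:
d(E) = E**2
u(K, L) = L + 49*K (u(K, L) = 7**2*K + L = 49*K + L = L + 49*K)
J = 3840 (J = 6*(40*16) = 6*640 = 3840)
u(-5, 42)/4578 + J/(-4835) = (42 + 49*(-5))/4578 + 3840/(-4835) = (42 - 245)*(1/4578) + 3840*(-1/4835) = -203*1/4578 - 768/967 = -29/654 - 768/967 = -530315/632418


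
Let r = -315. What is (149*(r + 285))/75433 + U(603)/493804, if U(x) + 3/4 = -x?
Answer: -9011386215/148996468528 ≈ -0.060481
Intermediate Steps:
U(x) = -¾ - x
(149*(r + 285))/75433 + U(603)/493804 = (149*(-315 + 285))/75433 + (-¾ - 1*603)/493804 = (149*(-30))*(1/75433) + (-¾ - 603)*(1/493804) = -4470*1/75433 - 2415/4*1/493804 = -4470/75433 - 2415/1975216 = -9011386215/148996468528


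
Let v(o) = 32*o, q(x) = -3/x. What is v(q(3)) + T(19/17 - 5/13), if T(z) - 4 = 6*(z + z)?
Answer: -4244/221 ≈ -19.204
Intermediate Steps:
T(z) = 4 + 12*z (T(z) = 4 + 6*(z + z) = 4 + 6*(2*z) = 4 + 12*z)
v(q(3)) + T(19/17 - 5/13) = 32*(-3/3) + (4 + 12*(19/17 - 5/13)) = 32*(-3*1/3) + (4 + 12*(19*(1/17) - 5*1/13)) = 32*(-1) + (4 + 12*(19/17 - 5/13)) = -32 + (4 + 12*(162/221)) = -32 + (4 + 1944/221) = -32 + 2828/221 = -4244/221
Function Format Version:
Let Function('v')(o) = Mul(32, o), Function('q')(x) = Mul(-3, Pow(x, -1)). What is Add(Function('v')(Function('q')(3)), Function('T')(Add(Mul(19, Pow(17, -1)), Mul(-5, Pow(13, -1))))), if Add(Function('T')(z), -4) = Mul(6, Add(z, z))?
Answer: Rational(-4244, 221) ≈ -19.204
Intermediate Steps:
Function('T')(z) = Add(4, Mul(12, z)) (Function('T')(z) = Add(4, Mul(6, Add(z, z))) = Add(4, Mul(6, Mul(2, z))) = Add(4, Mul(12, z)))
Add(Function('v')(Function('q')(3)), Function('T')(Add(Mul(19, Pow(17, -1)), Mul(-5, Pow(13, -1))))) = Add(Mul(32, Mul(-3, Pow(3, -1))), Add(4, Mul(12, Add(Mul(19, Pow(17, -1)), Mul(-5, Pow(13, -1)))))) = Add(Mul(32, Mul(-3, Rational(1, 3))), Add(4, Mul(12, Add(Mul(19, Rational(1, 17)), Mul(-5, Rational(1, 13)))))) = Add(Mul(32, -1), Add(4, Mul(12, Add(Rational(19, 17), Rational(-5, 13))))) = Add(-32, Add(4, Mul(12, Rational(162, 221)))) = Add(-32, Add(4, Rational(1944, 221))) = Add(-32, Rational(2828, 221)) = Rational(-4244, 221)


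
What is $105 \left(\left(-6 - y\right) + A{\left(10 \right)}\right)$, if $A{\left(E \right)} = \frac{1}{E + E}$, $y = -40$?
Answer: $\frac{14301}{4} \approx 3575.3$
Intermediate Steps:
$A{\left(E \right)} = \frac{1}{2 E}$
$105 \left(\left(-6 - y\right) + A{\left(10 \right)}\right) = 105 \left(\left(-6 - -40\right) + \frac{1}{2 \cdot 10}\right) = 105 \left(\left(-6 + 40\right) + \frac{1}{2} \cdot \frac{1}{10}\right) = 105 \left(34 + \frac{1}{20}\right) = 105 \cdot \frac{681}{20} = \frac{14301}{4}$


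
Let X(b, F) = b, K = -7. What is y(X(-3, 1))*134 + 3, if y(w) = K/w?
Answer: 947/3 ≈ 315.67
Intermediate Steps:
y(w) = -7/w
y(X(-3, 1))*134 + 3 = -7/(-3)*134 + 3 = -7*(-⅓)*134 + 3 = (7/3)*134 + 3 = 938/3 + 3 = 947/3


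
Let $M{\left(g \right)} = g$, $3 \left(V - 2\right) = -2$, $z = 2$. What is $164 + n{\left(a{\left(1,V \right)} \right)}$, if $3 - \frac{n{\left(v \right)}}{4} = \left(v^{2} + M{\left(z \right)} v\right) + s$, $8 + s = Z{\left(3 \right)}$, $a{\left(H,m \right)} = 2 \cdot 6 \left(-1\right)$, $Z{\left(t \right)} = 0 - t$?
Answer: $-260$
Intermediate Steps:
$Z{\left(t \right)} = - t$
$V = \frac{4}{3}$ ($V = 2 + \frac{1}{3} \left(-2\right) = 2 - \frac{2}{3} = \frac{4}{3} \approx 1.3333$)
$a{\left(H,m \right)} = -12$ ($a{\left(H,m \right)} = 12 \left(-1\right) = -12$)
$s = -11$ ($s = -8 - 3 = -11$)
$n{\left(v \right)} = 56 - 8 v - 4 v^{2}$ ($n{\left(v \right)} = 12 - 4 \left(\left(v^{2} + 2 v\right) - 11\right) = 12 - 4 \left(-11 + v^{2} + 2 v\right) = 12 - \left(-44 + 4 v^{2} + 8 v\right) = 56 - 8 v - 4 v^{2}$)
$164 + n{\left(a{\left(1,V \right)} \right)} = 164 - \left(-152 + 576\right) = 164 + \left(56 + 96 - 576\right) = 164 - 424 = -260$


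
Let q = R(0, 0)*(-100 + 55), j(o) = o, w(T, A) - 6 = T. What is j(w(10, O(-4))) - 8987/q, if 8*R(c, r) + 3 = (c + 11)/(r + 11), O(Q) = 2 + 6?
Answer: -35228/45 ≈ -782.84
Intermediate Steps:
O(Q) = 8
w(T, A) = 6 + T
R(c, r) = -3/8 + (11 + c)/(8*(11 + r)) (R(c, r) = -3/8 + ((c + 11)/(r + 11))/8 = -3/8 + ((11 + c)/(11 + r))/8 = -3/8 + (11 + c)/(8*(11 + r)))
q = 45/4 (q = ((-22 + 0 - 3*0)/(8*(11 + 0)))*(-100 + 55) = ((1/8)*(-22 + 0 + 0)/11)*(-45) = ((1/8)*(1/11)*(-22))*(-45) = -1/4*(-45) = 45/4 ≈ 11.250)
j(w(10, O(-4))) - 8987/q = (6 + 10) - 8987/45/4 = 16 - 8987*4/45 = 16 - 35948/45 = -35228/45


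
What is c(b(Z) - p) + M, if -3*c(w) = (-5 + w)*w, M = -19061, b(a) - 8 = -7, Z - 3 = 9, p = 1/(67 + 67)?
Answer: -342235509/17956 ≈ -19060.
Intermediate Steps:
p = 1/134 ≈ 0.0074627
Z = 12 (Z = 3 + 9 = 12)
b(a) = 1 (b(a) = 8 - 7 = 1)
c(w) = -w*(-5 + w)/3 (c(w) = -(-5 + w)*w/3 = -w*(-5 + w)/3)
c(b(Z) - p) + M = (1 - 1*1/134)*(5 - (1 - 1*1/134))/3 - 19061 = (1 - 1/134)*(5 - (1 - 1/134))/3 - 19061 = (⅓)*(133/134)*(5 - 1*133/134) - 19061 = (⅓)*(133/134)*(5 - 133/134) - 19061 = (⅓)*(133/134)*(537/134) - 19061 = 23807/17956 - 19061 = -342235509/17956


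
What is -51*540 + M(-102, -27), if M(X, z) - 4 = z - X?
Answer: -27461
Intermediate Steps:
M(X, z) = 4 + z - X (M(X, z) = 4 + (z - X) = 4 + z - X)
-51*540 + M(-102, -27) = -51*540 + (4 - 27 - 1*(-102)) = -27540 + (4 - 27 + 102) = -27540 + 79 = -27461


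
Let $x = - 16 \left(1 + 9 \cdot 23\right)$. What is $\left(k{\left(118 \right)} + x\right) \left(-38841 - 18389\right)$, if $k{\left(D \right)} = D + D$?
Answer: $176955160$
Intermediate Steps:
$x = -3328$ ($x = - 16 \left(1 + 207\right) = \left(-16\right) 208 = -3328$)
$k{\left(D \right)} = 2 D$
$\left(k{\left(118 \right)} + x\right) \left(-38841 - 18389\right) = \left(2 \cdot 118 - 3328\right) \left(-38841 - 18389\right) = \left(236 - 3328\right) \left(-57230\right) = \left(-3092\right) \left(-57230\right) = 176955160$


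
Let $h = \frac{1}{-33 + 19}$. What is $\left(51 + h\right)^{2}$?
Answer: $\frac{508369}{196} \approx 2593.7$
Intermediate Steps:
$h = - \frac{1}{14}$ ($h = \frac{1}{-14} = - \frac{1}{14} \approx -0.071429$)
$\left(51 + h\right)^{2} = \left(51 - \frac{1}{14}\right)^{2} = \left(\frac{713}{14}\right)^{2} = \frac{508369}{196}$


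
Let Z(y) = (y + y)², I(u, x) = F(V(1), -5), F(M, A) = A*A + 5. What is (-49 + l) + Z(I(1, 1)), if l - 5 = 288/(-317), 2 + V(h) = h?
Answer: 1126964/317 ≈ 3555.1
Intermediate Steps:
V(h) = -2 + h
F(M, A) = 5 + A² (F(M, A) = A² + 5 = 5 + A²)
I(u, x) = 30 (I(u, x) = 5 + (-5)² = 5 + 25 = 30)
l = 1297/317 (l = 5 + 288/(-317) = 5 + 288*(-1/317) = 5 - 288/317 = 1297/317 ≈ 4.0915)
Z(y) = 4*y² (Z(y) = (2*y)² = 4*y²)
(-49 + l) + Z(I(1, 1)) = (-49 + 1297/317) + 4*30² = -14236/317 + 4*900 = -14236/317 + 3600 = 1126964/317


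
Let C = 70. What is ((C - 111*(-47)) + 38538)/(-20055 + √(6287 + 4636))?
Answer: -292970125/134064034 - 43825*√10923/402192102 ≈ -2.1967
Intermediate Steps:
((C - 111*(-47)) + 38538)/(-20055 + √(6287 + 4636)) = ((70 - 111*(-47)) + 38538)/(-20055 + √(6287 + 4636)) = ((70 + 5217) + 38538)/(-20055 + √10923) = (5287 + 38538)/(-20055 + √10923) = 43825/(-20055 + √10923)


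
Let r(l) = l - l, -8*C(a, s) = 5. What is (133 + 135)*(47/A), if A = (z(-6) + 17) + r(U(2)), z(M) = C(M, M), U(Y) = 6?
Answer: 100768/131 ≈ 769.22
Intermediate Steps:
C(a, s) = -5/8 (C(a, s) = -⅛*5 = -5/8)
r(l) = 0
z(M) = -5/8
A = 131/8 (A = (-5/8 + 17) + 0 = 131/8 + 0 = 131/8 ≈ 16.375)
(133 + 135)*(47/A) = (133 + 135)*(47/(131/8)) = 268*(47*(8/131)) = 268*(376/131) = 100768/131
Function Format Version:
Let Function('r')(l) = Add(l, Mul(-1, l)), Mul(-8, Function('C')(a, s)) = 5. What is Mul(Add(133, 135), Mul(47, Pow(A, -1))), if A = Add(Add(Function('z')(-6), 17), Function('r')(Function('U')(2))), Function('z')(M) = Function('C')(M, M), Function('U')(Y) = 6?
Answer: Rational(100768, 131) ≈ 769.22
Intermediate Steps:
Function('C')(a, s) = Rational(-5, 8) (Function('C')(a, s) = Mul(Rational(-1, 8), 5) = Rational(-5, 8))
Function('r')(l) = 0
Function('z')(M) = Rational(-5, 8)
A = Rational(131, 8) (A = Add(Add(Rational(-5, 8), 17), 0) = Add(Rational(131, 8), 0) = Rational(131, 8) ≈ 16.375)
Mul(Add(133, 135), Mul(47, Pow(A, -1))) = Mul(Add(133, 135), Mul(47, Pow(Rational(131, 8), -1))) = Mul(268, Mul(47, Rational(8, 131))) = Mul(268, Rational(376, 131)) = Rational(100768, 131)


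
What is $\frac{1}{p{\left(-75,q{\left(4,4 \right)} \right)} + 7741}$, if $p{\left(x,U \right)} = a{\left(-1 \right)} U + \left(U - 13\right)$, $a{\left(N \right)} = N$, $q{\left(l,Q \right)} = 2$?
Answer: $\frac{1}{7728} \approx 0.0001294$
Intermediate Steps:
$p{\left(x,U \right)} = -13$ ($p{\left(x,U \right)} = - U + \left(U - 13\right) = - U + \left(-13 + U\right) = -13$)
$\frac{1}{p{\left(-75,q{\left(4,4 \right)} \right)} + 7741} = \frac{1}{-13 + 7741} = \frac{1}{7728}$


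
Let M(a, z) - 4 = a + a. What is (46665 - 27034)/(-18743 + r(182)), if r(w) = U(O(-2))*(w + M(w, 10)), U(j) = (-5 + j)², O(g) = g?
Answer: 19631/8207 ≈ 2.3920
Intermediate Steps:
M(a, z) = 4 + 2*a (M(a, z) = 4 + (a + a) = 4 + 2*a)
r(w) = 196 + 147*w (r(w) = (-5 - 2)²*(w + (4 + 2*w)) = (-7)²*(4 + 3*w) = 49*(4 + 3*w) = 196 + 147*w)
(46665 - 27034)/(-18743 + r(182)) = (46665 - 27034)/(-18743 + (196 + 147*182)) = 19631/(-18743 + (196 + 26754)) = 19631/(-18743 + 26950) = 19631/8207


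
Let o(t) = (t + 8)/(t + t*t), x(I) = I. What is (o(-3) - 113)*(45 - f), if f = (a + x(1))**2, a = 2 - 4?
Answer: -14806/3 ≈ -4935.3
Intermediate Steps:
o(t) = (8 + t)/(t + t**2)
a = -2
f = 1 (f = (-2 + 1)**2 = (-1)**2 = 1)
(o(-3) - 113)*(45 - f) = ((8 - 3)/((-3)*(1 - 3)) - 113)*(45 - 1*1) = (-1/3*5/(-2) - 113)*(45 - 1) = (-1/3*(-1/2)*5 - 113)*44 = (5/6 - 113)*44 = -673/6*44 = -14806/3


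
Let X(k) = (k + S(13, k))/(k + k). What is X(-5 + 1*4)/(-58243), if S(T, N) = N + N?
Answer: -3/116486 ≈ -2.5754e-5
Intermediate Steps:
S(T, N) = 2*N
X(k) = 3/2 (X(k) = (k + 2*k)/(k + k) = (3*k)/((2*k)) = (3*k)*(1/(2*k)) = 3/2)
X(-5 + 1*4)/(-58243) = (3/2)/(-58243) = (3/2)*(-1/58243) = -3/116486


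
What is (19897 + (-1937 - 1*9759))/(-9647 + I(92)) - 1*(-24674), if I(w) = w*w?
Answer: 29181141/1183 ≈ 24667.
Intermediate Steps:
I(w) = w²
(19897 + (-1937 - 1*9759))/(-9647 + I(92)) - 1*(-24674) = (19897 + (-1937 - 1*9759))/(-9647 + 92²) - 1*(-24674) = (19897 + (-1937 - 9759))/(-9647 + 8464) + 24674 = (19897 - 11696)/(-1183) + 24674 = 8201*(-1/1183) + 24674 = -8201/1183 + 24674 = 29181141/1183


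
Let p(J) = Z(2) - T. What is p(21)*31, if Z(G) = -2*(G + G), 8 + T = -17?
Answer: 527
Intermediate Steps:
T = -25 (T = -8 - 17 = -25)
Z(G) = -4*G
p(J) = 17 (p(J) = -4*2 - 1*(-25) = -8 + 25 = 17)
p(21)*31 = 17*31 = 527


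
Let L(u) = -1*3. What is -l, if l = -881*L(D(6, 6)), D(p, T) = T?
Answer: -2643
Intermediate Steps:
L(u) = -3
l = 2643 (l = -881*(-3) = 2643)
-l = -1*2643 = -2643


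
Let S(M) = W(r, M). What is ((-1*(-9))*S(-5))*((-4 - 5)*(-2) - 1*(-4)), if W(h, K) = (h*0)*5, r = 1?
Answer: 0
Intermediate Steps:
W(h, K) = 0 (W(h, K) = 0*5 = 0)
S(M) = 0
((-1*(-9))*S(-5))*((-4 - 5)*(-2) - 1*(-4)) = (-1*(-9)*0)*((-4 - 5)*(-2) - 1*(-4)) = (9*0)*(-9*(-2) + 4) = 0*(18 + 4) = 0*22 = 0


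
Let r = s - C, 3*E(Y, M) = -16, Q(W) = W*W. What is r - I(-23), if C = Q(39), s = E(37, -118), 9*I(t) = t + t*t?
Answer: -14243/9 ≈ -1582.6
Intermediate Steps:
Q(W) = W²
I(t) = t/9 + t²/9 (I(t) = (t + t*t)/9 = (t + t²)/9 = t/9 + t²/9)
E(Y, M) = -16/3 (E(Y, M) = (⅓)*(-16) = -16/3)
s = -16/3 ≈ -5.3333
C = 1521 (C = 39² = 1521)
r = -4579/3 (r = -16/3 - 1*1521 = -16/3 - 1521 = -4579/3 ≈ -1526.3)
r - I(-23) = -4579/3 - (-23)*(1 - 23)/9 = -4579/3 - (-23)*(-22)/9 = -4579/3 - 1*506/9 = -4579/3 - 506/9 = -14243/9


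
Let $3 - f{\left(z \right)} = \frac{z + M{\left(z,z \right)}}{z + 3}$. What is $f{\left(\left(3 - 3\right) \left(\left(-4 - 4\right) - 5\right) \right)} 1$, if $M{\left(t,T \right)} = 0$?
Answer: $3$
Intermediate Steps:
$f{\left(z \right)} = 3 - \frac{z}{3 + z}$ ($f{\left(z \right)} = 3 - \frac{z + 0}{z + 3} = 3 - \frac{z}{3 + z}$)
$f{\left(\left(3 - 3\right) \left(\left(-4 - 4\right) - 5\right) \right)} 1 = \frac{9 + 2 \left(3 - 3\right) \left(\left(-4 - 4\right) - 5\right)}{3 + \left(3 - 3\right) \left(\left(-4 - 4\right) - 5\right)} 1 = \frac{9 + 2 \cdot 0 \left(\left(-4 - 4\right) - 5\right)}{3 + 0 \left(\left(-4 - 4\right) - 5\right)} 1 = \frac{9 + 2 \cdot 0 \left(-8 - 5\right)}{3 + 0 \left(-8 - 5\right)} 1 = \frac{9 + 2 \cdot 0 \left(-13\right)}{3 + 0 \left(-13\right)} 1 = \frac{9 + 2 \cdot 0}{3 + 0} \cdot 1 = \frac{9 + 0}{3} \cdot 1 = \frac{1}{3} \cdot 9 \cdot 1 = 3 \cdot 1 = 3$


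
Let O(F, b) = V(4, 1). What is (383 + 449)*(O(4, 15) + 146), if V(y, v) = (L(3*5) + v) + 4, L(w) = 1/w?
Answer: 1885312/15 ≈ 1.2569e+5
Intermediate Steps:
V(y, v) = 61/15 + v (V(y, v) = (1/(3*5) + v) + 4 = (1/15 + v) + 4 = 61/15 + v)
O(F, b) = 76/15 (O(F, b) = 61/15 + 1 = 76/15)
(383 + 449)*(O(4, 15) + 146) = (383 + 449)*(76/15 + 146) = 832*(2266/15) = 1885312/15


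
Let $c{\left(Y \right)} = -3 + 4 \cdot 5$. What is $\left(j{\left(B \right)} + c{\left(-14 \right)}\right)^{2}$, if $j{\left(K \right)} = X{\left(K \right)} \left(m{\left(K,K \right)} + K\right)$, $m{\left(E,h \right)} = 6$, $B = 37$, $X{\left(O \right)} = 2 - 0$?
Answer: $10609$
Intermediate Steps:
$X{\left(O \right)} = 2$ ($X{\left(O \right)} = 2 + 0 = 2$)
$c{\left(Y \right)} = 17$ ($c{\left(Y \right)} = -3 + 20 = 17$)
$j{\left(K \right)} = 12 + 2 K$ ($j{\left(K \right)} = 2 \left(6 + K\right) = 12 + 2 K$)
$\left(j{\left(B \right)} + c{\left(-14 \right)}\right)^{2} = \left(\left(12 + 2 \cdot 37\right) + 17\right)^{2} = \left(\left(12 + 74\right) + 17\right)^{2} = \left(86 + 17\right)^{2} = 103^{2} = 10609$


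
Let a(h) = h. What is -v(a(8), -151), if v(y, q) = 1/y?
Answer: -⅛ ≈ -0.12500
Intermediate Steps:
-v(a(8), -151) = -1/8 = -1*⅛ = -⅛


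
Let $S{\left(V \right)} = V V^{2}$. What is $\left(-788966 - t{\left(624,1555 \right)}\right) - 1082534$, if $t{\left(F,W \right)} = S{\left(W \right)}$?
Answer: $-3761900375$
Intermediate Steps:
$S{\left(V \right)} = V^{3}$
$t{\left(F,W \right)} = W^{3}$
$\left(-788966 - t{\left(624,1555 \right)}\right) - 1082534 = \left(-788966 - 1555^{3}\right) - 1082534 = \left(-788966 - 3760028875\right) - 1082534 = -3760817841 - 1082534 = -3761900375$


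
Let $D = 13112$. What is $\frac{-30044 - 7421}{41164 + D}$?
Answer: $- \frac{37465}{54276} \approx -0.69027$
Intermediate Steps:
$\frac{-30044 - 7421}{41164 + D} = \frac{-30044 - 7421}{41164 + 13112} = - \frac{37465}{54276}$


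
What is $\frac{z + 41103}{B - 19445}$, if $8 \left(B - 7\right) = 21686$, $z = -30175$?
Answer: $- \frac{43712}{66909} \approx -0.65331$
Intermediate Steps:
$B = \frac{10871}{4}$ ($B = 7 + \frac{1}{8} \cdot 21686 = 7 + \frac{10843}{4} = \frac{10871}{4} \approx 2717.8$)
$\frac{z + 41103}{B - 19445} = \frac{-30175 + 41103}{\frac{10871}{4} - 19445} = \frac{10928}{- \frac{66909}{4}} = 10928 \left(- \frac{4}{66909}\right) = - \frac{43712}{66909}$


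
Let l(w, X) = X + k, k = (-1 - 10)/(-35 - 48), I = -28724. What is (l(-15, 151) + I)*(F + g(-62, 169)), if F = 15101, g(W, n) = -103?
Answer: -35568476904/83 ≈ -4.2854e+8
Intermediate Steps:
k = 11/83 (k = -11/(-83) = -11*(-1/83) = 11/83 ≈ 0.13253)
l(w, X) = 11/83 + X (l(w, X) = X + 11/83 = 11/83 + X)
(l(-15, 151) + I)*(F + g(-62, 169)) = ((11/83 + 151) - 28724)*(15101 - 103) = (12544/83 - 28724)*14998 = -2371548/83*14998 = -35568476904/83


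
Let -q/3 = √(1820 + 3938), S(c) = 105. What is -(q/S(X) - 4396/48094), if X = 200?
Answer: 2198/24047 + √5758/35 ≈ 2.2594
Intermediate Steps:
q = -3*√5758 (q = -3*√(1820 + 3938) = -3*√5758 ≈ -227.64)
-(q/S(X) - 4396/48094) = -(-3*√5758/105 - 4396/48094) = -(-3*√5758*(1/105) - 4396*1/48094) = -(-√5758/35 - 2198/24047) = -(-2198/24047 - √5758/35) = 2198/24047 + √5758/35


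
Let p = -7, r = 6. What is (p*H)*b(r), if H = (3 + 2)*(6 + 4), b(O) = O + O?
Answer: -4200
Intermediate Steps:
b(O) = 2*O
H = 50 (H = 5*10 = 50)
(p*H)*b(r) = (-7*50)*(2*6) = -350*12 = -4200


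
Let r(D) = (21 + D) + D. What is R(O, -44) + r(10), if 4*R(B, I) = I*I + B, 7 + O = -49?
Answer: 511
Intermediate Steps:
r(D) = 21 + 2*D
O = -56 (O = -7 - 49 = -56)
R(B, I) = B/4 + I²/4 (R(B, I) = (I*I + B)/4 = (I² + B)/4 = (B + I²)/4 = B/4 + I²/4)
R(O, -44) + r(10) = ((¼)*(-56) + (¼)*(-44)²) + (21 + 2*10) = (-14 + (¼)*1936) + (21 + 20) = (-14 + 484) + 41 = 470 + 41 = 511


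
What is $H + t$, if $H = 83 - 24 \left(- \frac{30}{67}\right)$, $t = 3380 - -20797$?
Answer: $\frac{1626140}{67} \approx 24271.0$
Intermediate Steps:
$t = 24177$ ($t = 3380 + 20797 = 24177$)
$H = \frac{6281}{67}$ ($H = 83 - 24 \left(\left(-30\right) \frac{1}{67}\right) = 83 - - \frac{720}{67} = 83 + \frac{720}{67} = \frac{6281}{67} \approx 93.746$)
$H + t = \frac{6281}{67} + 24177 = \frac{1626140}{67}$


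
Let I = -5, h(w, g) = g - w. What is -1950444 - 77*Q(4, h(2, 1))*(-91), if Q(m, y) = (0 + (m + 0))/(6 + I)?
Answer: -1922416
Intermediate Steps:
Q(m, y) = m (Q(m, y) = (0 + (m + 0))/(6 - 5) = (0 + m)/1 = m*1 = m)
-1950444 - 77*Q(4, h(2, 1))*(-91) = -1950444 - 77*4*(-91) = -1950444 - 308*(-91) = -1950444 - 1*(-28028) = -1950444 + 28028 = -1922416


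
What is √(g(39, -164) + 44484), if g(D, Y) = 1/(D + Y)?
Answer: √27802495/25 ≈ 210.91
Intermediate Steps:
√(g(39, -164) + 44484) = √(1/(39 - 164) + 44484) = √(1/(-125) + 44484) = √(-1/125 + 44484) = √(5560499/125) = √27802495/25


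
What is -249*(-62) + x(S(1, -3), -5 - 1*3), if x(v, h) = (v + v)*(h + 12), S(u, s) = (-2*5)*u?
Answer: 15358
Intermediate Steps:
S(u, s) = -10*u
x(v, h) = 2*v*(12 + h) (x(v, h) = (2*v)*(12 + h) = 2*v*(12 + h))
-249*(-62) + x(S(1, -3), -5 - 1*3) = -249*(-62) + 2*(-10*1)*(12 + (-5 - 1*3)) = 15438 + 2*(-10)*(12 + (-5 - 3)) = 15438 + 2*(-10)*(12 - 8) = 15438 + 2*(-10)*4 = 15438 - 80 = 15358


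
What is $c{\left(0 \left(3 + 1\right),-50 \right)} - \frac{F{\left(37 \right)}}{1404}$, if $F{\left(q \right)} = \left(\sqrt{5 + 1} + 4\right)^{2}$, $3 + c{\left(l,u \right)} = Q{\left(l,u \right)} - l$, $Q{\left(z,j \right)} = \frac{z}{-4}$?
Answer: $- \frac{2117}{702} - \frac{2 \sqrt{6}}{351} \approx -3.0296$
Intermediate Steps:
$Q{\left(z,j \right)} = - \frac{z}{4}$ ($Q{\left(z,j \right)} = z \left(- \frac{1}{4}\right) = - \frac{z}{4}$)
$c{\left(l,u \right)} = -3 - \frac{5 l}{4}$
$F{\left(q \right)} = \left(4 + \sqrt{6}\right)^{2}$ ($F{\left(q \right)} = \left(\sqrt{6} + 4\right)^{2} = \left(4 + \sqrt{6}\right)^{2}$)
$c{\left(0 \left(3 + 1\right),-50 \right)} - \frac{F{\left(37 \right)}}{1404} = \left(-3 - \frac{5 \cdot 0 \left(3 + 1\right)}{4}\right) - \frac{\left(4 + \sqrt{6}\right)^{2}}{1404} = \left(-3 - \frac{5 \cdot 0 \cdot 4}{4}\right) - \left(4 + \sqrt{6}\right)^{2} \cdot \frac{1}{1404} = \left(-3 - 0\right) - \frac{\left(4 + \sqrt{6}\right)^{2}}{1404} = \left(-3 + 0\right) - \frac{\left(4 + \sqrt{6}\right)^{2}}{1404} = -3 - \frac{\left(4 + \sqrt{6}\right)^{2}}{1404}$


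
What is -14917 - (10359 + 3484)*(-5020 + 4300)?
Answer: 9952043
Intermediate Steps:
-14917 - (10359 + 3484)*(-5020 + 4300) = -14917 - 13843*(-720) = -14917 - 1*(-9966960) = -14917 + 9966960 = 9952043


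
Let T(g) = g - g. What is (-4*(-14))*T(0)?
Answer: 0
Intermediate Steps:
T(g) = 0
(-4*(-14))*T(0) = -4*(-14)*0 = 56*0 = 0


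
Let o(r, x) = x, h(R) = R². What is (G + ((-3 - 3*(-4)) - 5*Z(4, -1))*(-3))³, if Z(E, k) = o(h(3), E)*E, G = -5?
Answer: 8998912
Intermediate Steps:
Z(E, k) = E² (Z(E, k) = E*E = E²)
(G + ((-3 - 3*(-4)) - 5*Z(4, -1))*(-3))³ = (-5 + ((-3 - 3*(-4)) - 5*4²)*(-3))³ = (-5 + ((-3 + 12) - 5*16)*(-3))³ = (-5 + (9 - 80)*(-3))³ = (-5 - 71*(-3))³ = (-5 + 213)³ = 208³ = 8998912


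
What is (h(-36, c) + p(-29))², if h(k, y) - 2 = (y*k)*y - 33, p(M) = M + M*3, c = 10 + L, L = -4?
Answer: 2082249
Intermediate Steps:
c = 6 (c = 10 - 4 = 6)
p(M) = 4*M (p(M) = M + 3*M = 4*M)
h(k, y) = -31 + k*y² (h(k, y) = 2 + ((y*k)*y - 33) = 2 + ((k*y)*y - 33) = 2 + (k*y² - 33) = 2 + (-33 + k*y²) = -31 + k*y²)
(h(-36, c) + p(-29))² = ((-31 - 36*6²) + 4*(-29))² = ((-31 - 36*36) - 116)² = ((-31 - 1296) - 116)² = (-1327 - 116)² = (-1443)² = 2082249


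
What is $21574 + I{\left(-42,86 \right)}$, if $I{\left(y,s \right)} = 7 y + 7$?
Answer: $21287$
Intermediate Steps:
$I{\left(y,s \right)} = 7 + 7 y$
$21574 + I{\left(-42,86 \right)} = 21574 + \left(7 + 7 \left(-42\right)\right) = 21574 + \left(7 - 294\right) = 21574 - 287 = 21287$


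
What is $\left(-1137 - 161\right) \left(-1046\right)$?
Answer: $1357708$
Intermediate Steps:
$\left(-1137 - 161\right) \left(-1046\right) = \left(-1298\right) \left(-1046\right) = 1357708$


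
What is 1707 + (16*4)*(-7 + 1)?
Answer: 1323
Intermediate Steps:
1707 + (16*4)*(-7 + 1) = 1707 + 64*(-6) = 1707 - 384 = 1323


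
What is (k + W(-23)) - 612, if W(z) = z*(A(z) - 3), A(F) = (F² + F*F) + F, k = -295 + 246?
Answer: -24397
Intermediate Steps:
k = -49
A(F) = F + 2*F² (A(F) = (F² + F²) + F = 2*F² + F = F + 2*F²)
W(z) = z*(-3 + z*(1 + 2*z)) (W(z) = z*(z*(1 + 2*z) - 3) = z*(-3 + z*(1 + 2*z)))
(k + W(-23)) - 612 = (-49 - 23*(-3 - 23*(1 + 2*(-23)))) - 612 = (-49 - 23*(-3 - 23*(1 - 46))) - 612 = (-49 - 23*(-3 - 23*(-45))) - 612 = (-49 - 23*(-3 + 1035)) - 612 = (-49 - 23*1032) - 612 = (-49 - 23736) - 612 = -23785 - 612 = -24397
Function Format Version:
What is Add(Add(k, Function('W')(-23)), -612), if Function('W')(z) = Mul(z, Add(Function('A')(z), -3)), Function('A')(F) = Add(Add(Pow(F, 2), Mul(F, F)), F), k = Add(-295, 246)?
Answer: -24397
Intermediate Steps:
k = -49
Function('A')(F) = Add(F, Mul(2, Pow(F, 2))) (Function('A')(F) = Add(Add(Pow(F, 2), Pow(F, 2)), F) = Add(Mul(2, Pow(F, 2)), F) = Add(F, Mul(2, Pow(F, 2))))
Function('W')(z) = Mul(z, Add(-3, Mul(z, Add(1, Mul(2, z))))) (Function('W')(z) = Mul(z, Add(Mul(z, Add(1, Mul(2, z))), -3)) = Mul(z, Add(-3, Mul(z, Add(1, Mul(2, z))))))
Add(Add(k, Function('W')(-23)), -612) = Add(Add(-49, Mul(-23, Add(-3, Mul(-23, Add(1, Mul(2, -23)))))), -612) = Add(Add(-49, Mul(-23, Add(-3, Mul(-23, Add(1, -46))))), -612) = Add(Add(-49, Mul(-23, Add(-3, Mul(-23, -45)))), -612) = Add(Add(-49, Mul(-23, Add(-3, 1035))), -612) = Add(Add(-49, Mul(-23, 1032)), -612) = Add(Add(-49, -23736), -612) = Add(-23785, -612) = -24397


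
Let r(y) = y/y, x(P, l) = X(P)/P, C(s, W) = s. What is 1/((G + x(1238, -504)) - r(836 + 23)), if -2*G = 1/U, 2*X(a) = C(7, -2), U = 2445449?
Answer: -6054931724/6037814819 ≈ -1.0028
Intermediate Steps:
X(a) = 7/2 (X(a) = (½)*7 = 7/2)
x(P, l) = 7/(2*P)
r(y) = 1
G = -1/4890898 (G = -½/2445449 = -½*1/2445449 = -1/4890898 ≈ -2.0446e-7)
1/((G + x(1238, -504)) - r(836 + 23)) = 1/((-1/4890898 + (7/2)/1238) - 1*1) = 1/((-1/4890898 + (7/2)*(1/1238)) - 1) = 1/((-1/4890898 + 7/2476) - 1) = 1/(17116905/6054931724 - 1) = 1/(-6037814819/6054931724) = -6054931724/6037814819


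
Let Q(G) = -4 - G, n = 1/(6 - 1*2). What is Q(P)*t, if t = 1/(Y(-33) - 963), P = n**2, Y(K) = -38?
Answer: 5/1232 ≈ 0.0040584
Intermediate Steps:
n = 1/4 (n = 1/(6 - 2) = 1/4 ≈ 0.25000)
P = 1/16 (P = (1/4)**2 = 1/16 ≈ 0.062500)
t = -1/1001 (t = 1/(-38 - 963) = 1/(-1001) = -1/1001 ≈ -0.00099900)
Q(P)*t = (-4 - 1*1/16)*(-1/1001) = (-4 - 1/16)*(-1/1001) = -65/16*(-1/1001) = 5/1232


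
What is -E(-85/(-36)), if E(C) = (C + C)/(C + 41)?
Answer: -170/1561 ≈ -0.10890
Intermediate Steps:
E(C) = 2*C/(41 + C) (E(C) = (2*C)/(41 + C) = 2*C/(41 + C))
-E(-85/(-36)) = -2*(-85/(-36))/(41 - 85/(-36)) = -2*(-85*(-1/36))/(41 - 85*(-1/36)) = -2*85/(36*(41 + 85/36)) = -2*85/(36*1561/36) = -2*85*36/(36*1561) = -1*170/1561 = -170/1561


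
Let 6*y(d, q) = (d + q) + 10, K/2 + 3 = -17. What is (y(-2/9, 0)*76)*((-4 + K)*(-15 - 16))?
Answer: 4561216/27 ≈ 1.6893e+5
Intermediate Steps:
K = -40 (K = -6 + 2*(-17) = -6 - 34 = -40)
y(d, q) = 5/3 + d/6 + q/6 (y(d, q) = ((d + q) + 10)/6 = (10 + d + q)/6 = 5/3 + d/6 + q/6)
(y(-2/9, 0)*76)*((-4 + K)*(-15 - 16)) = ((5/3 + (-2/9)/6 + (1/6)*0)*76)*((-4 - 40)*(-15 - 16)) = ((5/3 + (-2*1/9)/6 + 0)*76)*(-44*(-31)) = ((5/3 + (1/6)*(-2/9) + 0)*76)*1364 = ((5/3 - 1/27 + 0)*76)*1364 = ((44/27)*76)*1364 = (3344/27)*1364 = 4561216/27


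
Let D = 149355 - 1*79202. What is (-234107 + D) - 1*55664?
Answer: -219618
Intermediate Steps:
D = 70153 (D = 149355 - 79202 = 70153)
(-234107 + D) - 1*55664 = (-234107 + 70153) - 1*55664 = -163954 - 55664 = -219618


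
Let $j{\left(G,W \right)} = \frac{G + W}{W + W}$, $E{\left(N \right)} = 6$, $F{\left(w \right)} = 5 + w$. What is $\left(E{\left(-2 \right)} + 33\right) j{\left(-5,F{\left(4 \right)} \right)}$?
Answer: $\frac{26}{3} \approx 8.6667$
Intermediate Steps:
$j{\left(G,W \right)} = \frac{G + W}{2 W}$
$\left(E{\left(-2 \right)} + 33\right) j{\left(-5,F{\left(4 \right)} \right)} = \left(6 + 33\right) \frac{-5 + \left(5 + 4\right)}{2 \left(5 + 4\right)} = 39 \frac{-5 + 9}{2 \cdot 9} = 39 \cdot \frac{1}{2} \cdot \frac{1}{9} \cdot 4 = 39 \cdot \frac{2}{9} = \frac{26}{3}$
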